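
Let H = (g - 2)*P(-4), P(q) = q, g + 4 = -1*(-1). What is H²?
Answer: 400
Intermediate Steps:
g = -3 (g = -4 - 1*(-1) = -4 + 1 = -3)
H = 20 (H = (-3 - 2)*(-4) = -5*(-4) = 20)
H² = 20² = 400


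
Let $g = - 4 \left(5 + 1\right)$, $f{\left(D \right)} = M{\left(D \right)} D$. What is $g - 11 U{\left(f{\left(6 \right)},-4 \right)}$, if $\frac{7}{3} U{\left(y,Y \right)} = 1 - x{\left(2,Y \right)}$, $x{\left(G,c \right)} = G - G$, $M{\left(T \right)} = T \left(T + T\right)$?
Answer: $- \frac{201}{7} \approx -28.714$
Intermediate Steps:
$M{\left(T \right)} = 2 T^{2}$ ($M{\left(T \right)} = T 2 T = 2 T^{2}$)
$f{\left(D \right)} = 2 D^{3}$ ($f{\left(D \right)} = 2 D^{2} D = 2 D^{3}$)
$x{\left(G,c \right)} = 0$
$U{\left(y,Y \right)} = \frac{3}{7}$ ($U{\left(y,Y \right)} = \frac{3 \left(1 - 0\right)}{7} = \frac{3 \left(1 + 0\right)}{7} = \frac{3}{7} \cdot 1 = \frac{3}{7}$)
$g = -24$ ($g = \left(-4\right) 6 = -24$)
$g - 11 U{\left(f{\left(6 \right)},-4 \right)} = -24 - \frac{33}{7} = - \frac{201}{7}$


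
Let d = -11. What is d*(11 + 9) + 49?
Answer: -171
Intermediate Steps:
d*(11 + 9) + 49 = -11*(11 + 9) + 49 = -11*20 + 49 = -220 + 49 = -171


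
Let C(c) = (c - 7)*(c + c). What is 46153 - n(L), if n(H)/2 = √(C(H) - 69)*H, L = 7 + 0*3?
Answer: 46153 - 14*I*√69 ≈ 46153.0 - 116.29*I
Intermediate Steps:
C(c) = 2*c*(-7 + c) (C(c) = (-7 + c)*(2*c) = 2*c*(-7 + c))
L = 7 (L = 7 + 0 = 7)
n(H) = 2*H*√(-69 + 2*H*(-7 + H)) (n(H) = 2*(√(2*H*(-7 + H) - 69)*H) = 2*(√(-69 + 2*H*(-7 + H))*H) = 2*(H*√(-69 + 2*H*(-7 + H))) = 2*H*√(-69 + 2*H*(-7 + H)))
46153 - n(L) = 46153 - 2*7*√(-69 + 2*7*(-7 + 7)) = 46153 - 2*7*√(-69 + 2*7*0) = 46153 - 2*7*√(-69 + 0) = 46153 - 2*7*√(-69) = 46153 - 2*7*I*√69 = 46153 - 14*I*√69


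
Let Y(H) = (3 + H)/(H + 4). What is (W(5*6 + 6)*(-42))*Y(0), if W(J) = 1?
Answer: -63/2 ≈ -31.500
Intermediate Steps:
Y(H) = (3 + H)/(4 + H)
(W(5*6 + 6)*(-42))*Y(0) = (1*(-42))*((3 + 0)/(4 + 0)) = -42*3/4 = -21*3/2 = -42*¾ = -63/2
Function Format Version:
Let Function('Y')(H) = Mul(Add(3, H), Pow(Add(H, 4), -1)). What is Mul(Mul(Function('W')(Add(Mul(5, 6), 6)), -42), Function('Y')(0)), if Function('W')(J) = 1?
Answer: Rational(-63, 2) ≈ -31.500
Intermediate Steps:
Function('Y')(H) = Mul(Pow(Add(4, H), -1), Add(3, H)) (Function('Y')(H) = Mul(Add(3, H), Pow(Add(4, H), -1)) = Mul(Pow(Add(4, H), -1), Add(3, H)))
Mul(Mul(Function('W')(Add(Mul(5, 6), 6)), -42), Function('Y')(0)) = Mul(Mul(1, -42), Mul(Pow(Add(4, 0), -1), Add(3, 0))) = Mul(-42, Mul(Pow(4, -1), 3)) = Mul(-42, Mul(Rational(1, 4), 3)) = Mul(-42, Rational(3, 4)) = Rational(-63, 2)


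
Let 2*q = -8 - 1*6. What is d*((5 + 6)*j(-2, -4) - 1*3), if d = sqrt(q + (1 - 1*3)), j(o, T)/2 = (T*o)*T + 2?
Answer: -1989*I ≈ -1989.0*I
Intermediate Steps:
j(o, T) = 4 + 2*o*T**2 (j(o, T) = 2*((T*o)*T + 2) = 2*(o*T**2 + 2) = 2*(2 + o*T**2) = 4 + 2*o*T**2)
q = -7 (q = (-8 - 1*6)/2 = (-8 - 6)/2 = (1/2)*(-14) = -7)
d = 3*I (d = sqrt(-7 + (1 - 1*3)) = sqrt(-7 + (1 - 3)) = sqrt(-7 - 2) = sqrt(-9) = 3*I ≈ 3.0*I)
d*((5 + 6)*j(-2, -4) - 1*3) = (3*I)*((5 + 6)*(4 + 2*(-2)*(-4)**2) - 1*3) = (3*I)*(11*(4 + 2*(-2)*16) - 3) = (3*I)*(11*(4 - 64) - 3) = (3*I)*(11*(-60) - 3) = (3*I)*(-660 - 3) = (3*I)*(-663) = -1989*I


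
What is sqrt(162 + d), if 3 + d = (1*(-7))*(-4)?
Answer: sqrt(187) ≈ 13.675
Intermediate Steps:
d = 25 (d = -3 + (1*(-7))*(-4) = -3 - 7*(-4) = -3 + 28 = 25)
sqrt(162 + d) = sqrt(162 + 25) = sqrt(187)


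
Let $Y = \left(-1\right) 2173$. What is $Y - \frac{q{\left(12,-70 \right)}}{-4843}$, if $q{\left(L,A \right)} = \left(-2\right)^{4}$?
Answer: $- \frac{10523823}{4843} \approx -2173.0$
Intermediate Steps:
$q{\left(L,A \right)} = 16$
$Y = -2173$
$Y - \frac{q{\left(12,-70 \right)}}{-4843} = -2173 - \frac{16}{-4843} = -2173 - 16 \left(- \frac{1}{4843}\right) = -2173 - - \frac{16}{4843} = -2173 + \frac{16}{4843} = - \frac{10523823}{4843}$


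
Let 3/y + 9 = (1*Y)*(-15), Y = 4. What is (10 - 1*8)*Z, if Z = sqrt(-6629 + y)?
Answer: 4*I*sqrt(876691)/23 ≈ 162.84*I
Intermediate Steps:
y = -1/23 (y = 3/(-9 + (1*4)*(-15)) = 3/(-9 + 4*(-15)) = 3/(-9 - 60) = 3/(-69) = 3*(-1/69) = -1/23 ≈ -0.043478)
Z = 2*I*sqrt(876691)/23 (Z = sqrt(-6629 - 1/23) = sqrt(-152468/23) = 2*I*sqrt(876691)/23 ≈ 81.419*I)
(10 - 1*8)*Z = (10 - 1*8)*(2*I*sqrt(876691)/23) = (10 - 8)*(2*I*sqrt(876691)/23) = 2*(2*I*sqrt(876691)/23) = 4*I*sqrt(876691)/23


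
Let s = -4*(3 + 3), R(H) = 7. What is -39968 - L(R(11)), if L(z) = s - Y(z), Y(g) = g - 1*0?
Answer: -39937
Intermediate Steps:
Y(g) = g (Y(g) = g + 0 = g)
s = -24 (s = -4*6 = -24)
L(z) = -24 - z
-39968 - L(R(11)) = -39968 - (-24 - 1*7) = -39968 - (-24 - 7) = -39968 - 1*(-31) = -39968 + 31 = -39937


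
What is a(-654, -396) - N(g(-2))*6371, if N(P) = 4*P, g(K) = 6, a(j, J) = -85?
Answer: -152989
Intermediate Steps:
a(-654, -396) - N(g(-2))*6371 = -85 - 4*6*6371 = -85 - 24*6371 = -85 - 1*152904 = -85 - 152904 = -152989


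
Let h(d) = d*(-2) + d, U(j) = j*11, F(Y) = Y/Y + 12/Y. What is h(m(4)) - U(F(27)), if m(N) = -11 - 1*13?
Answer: 73/9 ≈ 8.1111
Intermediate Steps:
F(Y) = 1 + 12/Y
U(j) = 11*j
m(N) = -24 (m(N) = -11 - 13 = -24)
h(d) = -d (h(d) = -2*d + d = -d)
h(m(4)) - U(F(27)) = -1*(-24) - 11*(12 + 27)/27 = 24 - 11*(1/27)*39 = 24 - 11*13/9 = 24 - 1*143/9 = 24 - 143/9 = 73/9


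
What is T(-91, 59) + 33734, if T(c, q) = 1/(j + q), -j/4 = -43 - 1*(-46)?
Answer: 1585499/47 ≈ 33734.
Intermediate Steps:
j = -12 (j = -4*(-43 - 1*(-46)) = -4*(-43 + 46) = -4*3 = -12)
T(c, q) = 1/(-12 + q)
T(-91, 59) + 33734 = 1/(-12 + 59) + 33734 = 1/47 + 33734 = 1585499/47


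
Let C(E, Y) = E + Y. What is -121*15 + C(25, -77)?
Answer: -1867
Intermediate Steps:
-121*15 + C(25, -77) = -121*15 + (25 - 77) = -1815 - 52 = -1867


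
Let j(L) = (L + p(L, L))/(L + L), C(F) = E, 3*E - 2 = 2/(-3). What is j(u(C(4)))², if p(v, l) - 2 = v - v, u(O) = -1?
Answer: ¼ ≈ 0.25000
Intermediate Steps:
E = 4/9 (E = ⅔ + (2/(-3))/3 = ⅔ + (2*(-⅓))/3 = ⅔ + (⅓)*(-⅔) = ⅔ - 2/9 = 4/9 ≈ 0.44444)
C(F) = 4/9
p(v, l) = 2 (p(v, l) = 2 + (v - v) = 2 + 0 = 2)
j(L) = (2 + L)/(2*L) (j(L) = (L + 2)/(L + L) = (2 + L)/((2*L)) = (2 + L)*(1/(2*L)) = (2 + L)/(2*L))
j(u(C(4)))² = ((½)*(2 - 1)/(-1))² = ((½)*(-1)*1)² = (-½)² = ¼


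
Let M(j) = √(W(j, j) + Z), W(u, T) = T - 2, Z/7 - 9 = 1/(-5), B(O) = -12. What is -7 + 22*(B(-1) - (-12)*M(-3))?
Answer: -271 + 264*√1415/5 ≈ 1715.2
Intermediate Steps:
Z = 308/5 (Z = 63 + 7*(1/(-5)) = 63 + 7*(1*(-⅕)) = 63 + 7*(-⅕) = 63 - 7/5 = 308/5 ≈ 61.600)
W(u, T) = -2 + T
M(j) = √(298/5 + j) (M(j) = √((-2 + j) + 308/5) = √(298/5 + j))
-7 + 22*(B(-1) - (-12)*M(-3)) = -7 + 22*(-12 - (-12)*√(1490 + 25*(-3))/5) = -7 + 22*(-12 - (-12)*√(1490 - 75)/5) = -7 + 22*(-12 - (-12)*√1415/5) = -7 + 22*(-12 + 12*√1415/5) = -7 + (-264 + 264*√1415/5) = -271 + 264*√1415/5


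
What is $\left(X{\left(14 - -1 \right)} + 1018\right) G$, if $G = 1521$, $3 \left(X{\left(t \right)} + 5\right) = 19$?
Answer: $1550406$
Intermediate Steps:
$X{\left(t \right)} = \frac{4}{3}$ ($X{\left(t \right)} = -5 + \frac{1}{3} \cdot 19 = -5 + \frac{19}{3} = \frac{4}{3}$)
$\left(X{\left(14 - -1 \right)} + 1018\right) G = \left(\frac{4}{3} + 1018\right) 1521 = \frac{3058}{3} \cdot 1521 = 1550406$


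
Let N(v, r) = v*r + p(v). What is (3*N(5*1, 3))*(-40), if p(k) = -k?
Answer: -1200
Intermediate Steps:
N(v, r) = -v + r*v (N(v, r) = v*r - v = r*v - v = -v + r*v)
(3*N(5*1, 3))*(-40) = (3*((5*1)*(-1 + 3)))*(-40) = (3*(5*2))*(-40) = (3*10)*(-40) = 30*(-40) = -1200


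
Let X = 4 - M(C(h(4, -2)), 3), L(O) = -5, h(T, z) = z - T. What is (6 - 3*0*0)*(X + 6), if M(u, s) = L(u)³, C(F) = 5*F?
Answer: 810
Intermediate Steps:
M(u, s) = -125 (M(u, s) = (-5)³ = -125)
X = 129 (X = 4 - 1*(-125) = 4 + 125 = 129)
(6 - 3*0*0)*(X + 6) = (6 - 3*0*0)*(129 + 6) = (6 + 0*0)*135 = (6 + 0)*135 = 6*135 = 810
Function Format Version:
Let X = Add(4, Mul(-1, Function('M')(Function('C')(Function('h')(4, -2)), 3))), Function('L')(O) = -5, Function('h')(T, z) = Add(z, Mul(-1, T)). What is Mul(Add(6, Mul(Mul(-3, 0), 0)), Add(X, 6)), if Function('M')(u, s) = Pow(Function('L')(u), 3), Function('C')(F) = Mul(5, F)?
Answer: 810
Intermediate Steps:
Function('M')(u, s) = -125 (Function('M')(u, s) = Pow(-5, 3) = -125)
X = 129 (X = Add(4, Mul(-1, -125)) = Add(4, 125) = 129)
Mul(Add(6, Mul(Mul(-3, 0), 0)), Add(X, 6)) = Mul(Add(6, Mul(Mul(-3, 0), 0)), Add(129, 6)) = Mul(Add(6, Mul(0, 0)), 135) = Mul(Add(6, 0), 135) = Mul(6, 135) = 810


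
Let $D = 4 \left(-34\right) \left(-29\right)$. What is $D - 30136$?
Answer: $-26192$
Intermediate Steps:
$D = 3944$ ($D = \left(-136\right) \left(-29\right) = 3944$)
$D - 30136 = 3944 - 30136 = -26192$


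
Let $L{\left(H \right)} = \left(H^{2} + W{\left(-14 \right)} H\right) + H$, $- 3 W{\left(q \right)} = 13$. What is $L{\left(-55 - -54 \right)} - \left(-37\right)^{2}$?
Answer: $- \frac{4094}{3} \approx -1364.7$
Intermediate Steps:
$W{\left(q \right)} = - \frac{13}{3}$ ($W{\left(q \right)} = \left(- \frac{1}{3}\right) 13 = - \frac{13}{3}$)
$L{\left(H \right)} = H^{2} - \frac{10 H}{3}$ ($L{\left(H \right)} = \left(H^{2} - \frac{13 H}{3}\right) + H = H^{2} - \frac{10 H}{3}$)
$L{\left(-55 - -54 \right)} - \left(-37\right)^{2} = \frac{\left(-55 - -54\right) \left(-10 + 3 \left(-55 - -54\right)\right)}{3} - \left(-37\right)^{2} = \frac{\left(-55 + 54\right) \left(-10 + 3 \left(-55 + 54\right)\right)}{3} - 1369 = \frac{1}{3} \left(-1\right) \left(-10 + 3 \left(-1\right)\right) - 1369 = \frac{1}{3} \left(-1\right) \left(-10 - 3\right) - 1369 = \frac{1}{3} \left(-1\right) \left(-13\right) - 1369 = \frac{13}{3} - 1369 = - \frac{4094}{3}$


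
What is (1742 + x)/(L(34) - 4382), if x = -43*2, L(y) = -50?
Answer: -207/554 ≈ -0.37365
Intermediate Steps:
x = -86
(1742 + x)/(L(34) - 4382) = (1742 - 86)/(-50 - 4382) = 1656/(-4432) = 1656*(-1/4432) = -207/554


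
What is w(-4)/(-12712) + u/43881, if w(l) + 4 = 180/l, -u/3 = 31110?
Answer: -56393371/26562632 ≈ -2.1230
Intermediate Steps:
u = -93330 (u = -3*31110 = -93330)
w(l) = -4 + 180/l
w(-4)/(-12712) + u/43881 = (-4 + 180/(-4))/(-12712) - 93330/43881 = (-4 + 180*(-¼))*(-1/12712) - 93330*1/43881 = (-4 - 45)*(-1/12712) - 31110/14627 = -49*(-1/12712) - 31110/14627 = 7/1816 - 31110/14627 = -56393371/26562632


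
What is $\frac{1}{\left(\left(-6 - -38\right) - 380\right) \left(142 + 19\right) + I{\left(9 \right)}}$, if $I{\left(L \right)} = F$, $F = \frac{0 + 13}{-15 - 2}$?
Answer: $- \frac{17}{952489} \approx -1.7848 \cdot 10^{-5}$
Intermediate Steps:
$F = - \frac{13}{17}$ ($F = \frac{13}{-17} = 13 \left(- \frac{1}{17}\right) = - \frac{13}{17} \approx -0.76471$)
$I{\left(L \right)} = - \frac{13}{17}$
$\frac{1}{\left(\left(-6 - -38\right) - 380\right) \left(142 + 19\right) + I{\left(9 \right)}} = \frac{1}{\left(\left(-6 - -38\right) - 380\right) \left(142 + 19\right) - \frac{13}{17}} = \frac{1}{\left(\left(-6 + 38\right) - 380\right) 161 - \frac{13}{17}} = \frac{1}{\left(32 - 380\right) 161 - \frac{13}{17}} = \frac{1}{\left(-348\right) 161 - \frac{13}{17}} = \frac{1}{-56028 - \frac{13}{17}} = \frac{1}{- \frac{952489}{17}} = - \frac{17}{952489}$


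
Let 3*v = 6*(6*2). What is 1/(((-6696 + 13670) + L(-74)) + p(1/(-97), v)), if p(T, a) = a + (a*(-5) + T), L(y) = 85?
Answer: 97/675410 ≈ 0.00014362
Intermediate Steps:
v = 24 (v = (6*(6*2))/3 = (6*12)/3 = (1/3)*72 = 24)
p(T, a) = T - 4*a (p(T, a) = a + (-5*a + T) = a + (T - 5*a) = T - 4*a)
1/(((-6696 + 13670) + L(-74)) + p(1/(-97), v)) = 1/(((-6696 + 13670) + 85) + (1/(-97) - 4*24)) = 1/((6974 + 85) + (-1/97 - 96)) = 1/(7059 - 9313/97) = 1/(675410/97) = 97/675410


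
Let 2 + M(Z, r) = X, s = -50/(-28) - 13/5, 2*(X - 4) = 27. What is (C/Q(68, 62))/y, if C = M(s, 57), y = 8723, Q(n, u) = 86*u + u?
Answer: 1/3035604 ≈ 3.2942e-7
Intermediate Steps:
X = 35/2 (X = 4 + (½)*27 = 4 + 27/2 = 35/2 ≈ 17.500)
Q(n, u) = 87*u
s = -57/70 (s = -50*(-1/28) - 13*⅕ = 25/14 - 13/5 = -57/70 ≈ -0.81429)
M(Z, r) = 31/2 (M(Z, r) = -2 + 35/2 = 31/2)
C = 31/2 ≈ 15.500
(C/Q(68, 62))/y = (31/(2*((87*62))))/8723 = ((31/2)/5394)*(1/8723) = ((31/2)*(1/5394))*(1/8723) = (1/348)*(1/8723) = 1/3035604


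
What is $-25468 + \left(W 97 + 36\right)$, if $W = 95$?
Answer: $-16217$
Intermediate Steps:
$-25468 + \left(W 97 + 36\right) = -25468 + \left(95 \cdot 97 + 36\right) = -25468 + \left(9215 + 36\right) = -25468 + 9251 = -16217$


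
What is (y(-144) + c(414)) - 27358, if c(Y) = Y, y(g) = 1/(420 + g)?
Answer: -7436543/276 ≈ -26944.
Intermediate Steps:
(y(-144) + c(414)) - 27358 = (1/(420 - 144) + 414) - 27358 = (1/276 + 414) - 27358 = 114265/276 - 27358 = -7436543/276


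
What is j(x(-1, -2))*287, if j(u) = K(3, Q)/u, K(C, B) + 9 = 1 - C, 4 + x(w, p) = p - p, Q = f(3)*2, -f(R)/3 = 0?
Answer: 3157/4 ≈ 789.25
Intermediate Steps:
f(R) = 0 (f(R) = -3*0 = 0)
Q = 0 (Q = 0*2 = 0)
x(w, p) = -4 (x(w, p) = -4 + (p - p) = -4 + 0 = -4)
K(C, B) = -8 - C (K(C, B) = -9 + (1 - C) = -8 - C)
j(u) = -11/u (j(u) = (-8 - 1*3)/u = (-8 - 3)/u = -11/u)
j(x(-1, -2))*287 = -11/(-4)*287 = -11*(-¼)*287 = (11/4)*287 = 3157/4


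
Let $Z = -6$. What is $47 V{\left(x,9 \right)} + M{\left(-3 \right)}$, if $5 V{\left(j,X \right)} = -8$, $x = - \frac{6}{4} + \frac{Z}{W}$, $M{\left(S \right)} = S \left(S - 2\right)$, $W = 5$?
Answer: $- \frac{301}{5} \approx -60.2$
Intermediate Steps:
$M{\left(S \right)} = S \left(-2 + S\right)$
$x = - \frac{27}{10}$ ($x = - \frac{6}{4} - \frac{6}{5} = \left(-6\right) \frac{1}{4} - \frac{6}{5} = - \frac{3}{2} - \frac{6}{5} = - \frac{27}{10} \approx -2.7$)
$V{\left(j,X \right)} = - \frac{8}{5}$ ($V{\left(j,X \right)} = \frac{1}{5} \left(-8\right) = - \frac{8}{5}$)
$47 V{\left(x,9 \right)} + M{\left(-3 \right)} = 47 \left(- \frac{8}{5}\right) - 3 \left(-2 - 3\right) = - \frac{376}{5} - -15 = - \frac{376}{5} + 15 = - \frac{301}{5}$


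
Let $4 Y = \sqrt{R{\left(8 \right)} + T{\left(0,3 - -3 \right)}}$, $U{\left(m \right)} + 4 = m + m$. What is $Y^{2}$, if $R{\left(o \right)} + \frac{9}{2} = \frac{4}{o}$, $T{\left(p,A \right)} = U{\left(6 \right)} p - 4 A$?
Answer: $- \frac{7}{4} \approx -1.75$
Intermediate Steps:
$U{\left(m \right)} = -4 + 2 m$ ($U{\left(m \right)} = -4 + \left(m + m\right) = -4 + 2 m$)
$T{\left(p,A \right)} = - 4 A + 8 p$ ($T{\left(p,A \right)} = \left(-4 + 2 \cdot 6\right) p - 4 A = \left(-4 + 12\right) p - 4 A = 8 p - 4 A = - 4 A + 8 p$)
$R{\left(o \right)} = - \frac{9}{2} + \frac{4}{o}$
$Y = \frac{i \sqrt{7}}{2}$ ($Y = \frac{\sqrt{\left(- \frac{9}{2} + \frac{4}{8}\right) + \left(- 4 \left(3 - -3\right) + 8 \cdot 0\right)}}{4} = \frac{\sqrt{\left(- \frac{9}{2} + 4 \cdot \frac{1}{8}\right) + \left(- 4 \left(3 + 3\right) + 0\right)}}{4} = \frac{\sqrt{\left(- \frac{9}{2} + \frac{1}{2}\right) + \left(\left(-4\right) 6 + 0\right)}}{4} = \frac{\sqrt{-4 + \left(-24 + 0\right)}}{4} = \frac{\sqrt{-4 - 24}}{4} = \frac{\sqrt{-28}}{4} = \frac{2 i \sqrt{7}}{4} = \frac{i \sqrt{7}}{2} \approx 1.3229 i$)
$Y^{2} = \left(\frac{i \sqrt{7}}{2}\right)^{2} = - \frac{7}{4}$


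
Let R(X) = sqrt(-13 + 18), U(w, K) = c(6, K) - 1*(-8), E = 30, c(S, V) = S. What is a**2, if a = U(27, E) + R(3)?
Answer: (14 + sqrt(5))**2 ≈ 263.61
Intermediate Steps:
U(w, K) = 14 (U(w, K) = 6 - 1*(-8) = 6 + 8 = 14)
R(X) = sqrt(5)
a = 14 + sqrt(5) ≈ 16.236
a**2 = (14 + sqrt(5))**2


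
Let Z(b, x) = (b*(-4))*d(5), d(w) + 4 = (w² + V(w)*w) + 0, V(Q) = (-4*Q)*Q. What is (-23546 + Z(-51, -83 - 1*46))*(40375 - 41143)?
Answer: 93129216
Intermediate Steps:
V(Q) = -4*Q²
d(w) = -4 + w² - 4*w³ (d(w) = -4 + ((w² + (-4*w²)*w) + 0) = -4 + ((w² - 4*w³) + 0) = -4 + (w² - 4*w³) = -4 + w² - 4*w³)
Z(b, x) = 1916*b (Z(b, x) = (b*(-4))*(-4 + 5² - 4*5³) = (-4*b)*(-4 + 25 - 4*125) = (-4*b)*(-4 + 25 - 500) = -4*b*(-479) = 1916*b)
(-23546 + Z(-51, -83 - 1*46))*(40375 - 41143) = (-23546 + 1916*(-51))*(40375 - 41143) = (-23546 - 97716)*(-768) = -121262*(-768) = 93129216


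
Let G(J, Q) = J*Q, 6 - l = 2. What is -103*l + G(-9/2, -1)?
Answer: -815/2 ≈ -407.50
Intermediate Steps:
l = 4 (l = 6 - 1*2 = 6 - 2 = 4)
-103*l + G(-9/2, -1) = -103*4 - 9/2*(-1) = -412 - 9*1/2*(-1) = -412 - 9/2*(-1) = -412 + 9/2 = -815/2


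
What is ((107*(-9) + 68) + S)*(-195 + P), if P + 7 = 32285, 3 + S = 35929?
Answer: 1123899573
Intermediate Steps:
S = 35926 (S = -3 + 35929 = 35926)
P = 32278 (P = -7 + 32285 = 32278)
((107*(-9) + 68) + S)*(-195 + P) = ((107*(-9) + 68) + 35926)*(-195 + 32278) = ((-963 + 68) + 35926)*32083 = (-895 + 35926)*32083 = 35031*32083 = 1123899573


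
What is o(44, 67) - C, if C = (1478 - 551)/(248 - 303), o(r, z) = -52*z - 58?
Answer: -193883/55 ≈ -3525.1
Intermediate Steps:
o(r, z) = -58 - 52*z
C = -927/55 (C = 927/(-55) = 927*(-1/55) = -927/55 ≈ -16.855)
o(44, 67) - C = (-58 - 52*67) - 1*(-927/55) = (-58 - 3484) + 927/55 = -3542 + 927/55 = -193883/55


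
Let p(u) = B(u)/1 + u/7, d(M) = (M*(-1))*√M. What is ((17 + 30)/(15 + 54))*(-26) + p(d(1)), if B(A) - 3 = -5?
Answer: -9589/483 ≈ -19.853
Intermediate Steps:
B(A) = -2 (B(A) = 3 - 5 = -2)
d(M) = -M^(3/2) (d(M) = (-M)*√M = -M^(3/2))
p(u) = -2 + u/7 (p(u) = -2/1 + u/7 = -2*1 + u*(⅐) = -2 + u/7)
((17 + 30)/(15 + 54))*(-26) + p(d(1)) = ((17 + 30)/(15 + 54))*(-26) + (-2 + (-1^(3/2))/7) = (47/69)*(-26) + (-2 + (-1*1)/7) = (47*(1/69))*(-26) + (-2 + (⅐)*(-1)) = (47/69)*(-26) + (-2 - ⅐) = -1222/69 - 15/7 = -9589/483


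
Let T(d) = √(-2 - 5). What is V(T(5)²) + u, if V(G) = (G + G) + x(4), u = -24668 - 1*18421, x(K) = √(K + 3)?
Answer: -43103 + √7 ≈ -43100.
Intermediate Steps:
T(d) = I*√7 (T(d) = √(-7) = I*√7)
x(K) = √(3 + K)
u = -43089 (u = -24668 - 18421 = -43089)
V(G) = √7 + 2*G (V(G) = (G + G) + √(3 + 4) = 2*G + √7 = √7 + 2*G)
V(T(5)²) + u = (√7 + 2*(I*√7)²) - 43089 = (√7 + 2*(-7)) - 43089 = (√7 - 14) - 43089 = (-14 + √7) - 43089 = -43103 + √7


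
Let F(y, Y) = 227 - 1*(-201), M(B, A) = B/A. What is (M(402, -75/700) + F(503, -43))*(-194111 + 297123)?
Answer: -342411888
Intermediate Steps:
F(y, Y) = 428 (F(y, Y) = 227 + 201 = 428)
(M(402, -75/700) + F(503, -43))*(-194111 + 297123) = (402/((-75/700)) + 428)*(-194111 + 297123) = (402/((-75*1/700)) + 428)*103012 = (402/(-3/28) + 428)*103012 = (402*(-28/3) + 428)*103012 = (-3752 + 428)*103012 = -3324*103012 = -342411888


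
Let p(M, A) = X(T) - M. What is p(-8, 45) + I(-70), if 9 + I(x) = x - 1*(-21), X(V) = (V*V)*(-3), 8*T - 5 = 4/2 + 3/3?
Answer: -53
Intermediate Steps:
T = 1 (T = 5/8 + (4/2 + 3/3)/8 = 5/8 + (4*(½) + 3*(⅓))/8 = 5/8 + (2 + 1)/8 = 5/8 + (⅛)*3 = 5/8 + 3/8 = 1)
X(V) = -3*V² (X(V) = V²*(-3) = -3*V²)
I(x) = 12 + x (I(x) = -9 + (x - 1*(-21)) = -9 + (x + 21) = -9 + (21 + x) = 12 + x)
p(M, A) = -3 - M (p(M, A) = -3*1² - M = -3*1 - M = -3 - M)
p(-8, 45) + I(-70) = (-3 - 1*(-8)) + (12 - 70) = (-3 + 8) - 58 = 5 - 58 = -53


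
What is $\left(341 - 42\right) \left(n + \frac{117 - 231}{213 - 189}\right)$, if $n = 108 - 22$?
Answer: $\frac{97175}{4} \approx 24294.0$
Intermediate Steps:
$n = 86$
$\left(341 - 42\right) \left(n + \frac{117 - 231}{213 - 189}\right) = \left(341 - 42\right) \left(86 + \frac{117 - 231}{213 - 189}\right) = 299 \left(86 - \frac{114}{24}\right) = 299 \left(86 - \frac{19}{4}\right) = 299 \cdot \frac{325}{4} = \frac{97175}{4}$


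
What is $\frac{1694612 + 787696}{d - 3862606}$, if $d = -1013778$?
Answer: $- \frac{620577}{1219096} \approx -0.50905$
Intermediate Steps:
$\frac{1694612 + 787696}{d - 3862606} = \frac{1694612 + 787696}{-1013778 - 3862606} = \frac{2482308}{-4876384} = 2482308 \left(- \frac{1}{4876384}\right) = - \frac{620577}{1219096}$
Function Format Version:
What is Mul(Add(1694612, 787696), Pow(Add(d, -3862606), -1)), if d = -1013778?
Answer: Rational(-620577, 1219096) ≈ -0.50905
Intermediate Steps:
Mul(Add(1694612, 787696), Pow(Add(d, -3862606), -1)) = Mul(Add(1694612, 787696), Pow(Add(-1013778, -3862606), -1)) = Mul(2482308, Pow(-4876384, -1)) = Mul(2482308, Rational(-1, 4876384)) = Rational(-620577, 1219096)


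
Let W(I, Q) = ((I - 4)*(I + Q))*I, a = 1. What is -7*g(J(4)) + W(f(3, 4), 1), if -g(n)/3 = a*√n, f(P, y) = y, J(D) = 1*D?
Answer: 42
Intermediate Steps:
J(D) = D
g(n) = -3*√n
W(I, Q) = I*(-4 + I)*(I + Q) (W(I, Q) = ((-4 + I)*(I + Q))*I = I*(-4 + I)*(I + Q))
-7*g(J(4)) + W(f(3, 4), 1) = -(-21)*√4 + 4*(4² - 4*4 - 4*1 + 4*1) = -(-21)*2 + 4*(16 - 16 - 4 + 4) = -7*(-6) + 4*0 = 42 + 0 = 42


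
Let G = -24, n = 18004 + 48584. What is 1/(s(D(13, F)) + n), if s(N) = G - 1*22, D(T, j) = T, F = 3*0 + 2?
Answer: 1/66542 ≈ 1.5028e-5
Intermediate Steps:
n = 66588
F = 2 (F = 0 + 2 = 2)
s(N) = -46 (s(N) = -24 - 1*22 = -24 - 22 = -46)
1/(s(D(13, F)) + n) = 1/(-46 + 66588) = 1/66542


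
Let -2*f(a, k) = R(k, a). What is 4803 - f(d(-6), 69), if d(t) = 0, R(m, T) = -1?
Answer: 9605/2 ≈ 4802.5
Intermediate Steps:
f(a, k) = 1/2 (f(a, k) = -1/2*(-1) = 1/2)
4803 - f(d(-6), 69) = 4803 - 1*1/2 = 4803 - 1/2 = 9605/2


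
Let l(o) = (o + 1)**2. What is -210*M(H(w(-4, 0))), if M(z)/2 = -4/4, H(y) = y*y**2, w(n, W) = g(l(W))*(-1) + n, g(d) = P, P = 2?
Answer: 420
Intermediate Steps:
l(o) = (1 + o)**2
g(d) = 2
w(n, W) = -2 + n (w(n, W) = 2*(-1) + n = -2 + n)
H(y) = y**3
M(z) = -2 (M(z) = 2*(-4/4) = 2*(-4*1/4) = 2*(-1) = -2)
-210*M(H(w(-4, 0))) = -210*(-2) = 420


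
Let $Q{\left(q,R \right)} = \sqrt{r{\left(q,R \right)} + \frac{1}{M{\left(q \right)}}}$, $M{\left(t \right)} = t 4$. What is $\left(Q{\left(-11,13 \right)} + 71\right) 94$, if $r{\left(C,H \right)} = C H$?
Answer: $6674 + \frac{47 i \sqrt{69223}}{11} \approx 6674.0 + 1124.2 i$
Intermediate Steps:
$M{\left(t \right)} = 4 t$
$Q{\left(q,R \right)} = \sqrt{\frac{1}{4 q} + R q}$ ($Q{\left(q,R \right)} = \sqrt{q R + \frac{1}{4 q}} = \sqrt{R q + \frac{1}{4 q}} = \sqrt{\frac{1}{4 q} + R q}$)
$\left(Q{\left(-11,13 \right)} + 71\right) 94 = \left(\frac{\sqrt{\frac{1}{-11} + 4 \cdot 13 \left(-11\right)}}{2} + 71\right) 94 = \left(\frac{\sqrt{- \frac{1}{11} - 572}}{2} + 71\right) 94 = \left(\frac{\sqrt{- \frac{6293}{11}}}{2} + 71\right) 94 = \left(\frac{\frac{1}{11} i \sqrt{69223}}{2} + 71\right) 94 = \left(\frac{i \sqrt{69223}}{22} + 71\right) 94 = \left(71 + \frac{i \sqrt{69223}}{22}\right) 94 = 6674 + \frac{47 i \sqrt{69223}}{11}$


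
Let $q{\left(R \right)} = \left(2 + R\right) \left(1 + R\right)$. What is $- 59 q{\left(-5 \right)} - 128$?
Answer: $-836$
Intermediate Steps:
$q{\left(R \right)} = \left(1 + R\right) \left(2 + R\right)$
$- 59 q{\left(-5 \right)} - 128 = - 59 \left(2 + \left(-5\right)^{2} + 3 \left(-5\right)\right) - 128 = - 59 \left(2 + 25 - 15\right) - 128 = \left(-59\right) 12 - 128 = -708 - 128 = -836$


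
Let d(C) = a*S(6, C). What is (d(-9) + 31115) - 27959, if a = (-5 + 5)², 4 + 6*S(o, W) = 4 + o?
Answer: 3156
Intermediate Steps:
S(o, W) = o/6 (S(o, W) = -⅔ + (4 + o)/6 = -⅔ + (⅔ + o/6) = o/6)
a = 0 (a = 0² = 0)
d(C) = 0 (d(C) = 0*((⅙)*6) = 0*1 = 0)
(d(-9) + 31115) - 27959 = (0 + 31115) - 27959 = 31115 - 27959 = 3156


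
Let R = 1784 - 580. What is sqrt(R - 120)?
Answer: 2*sqrt(271) ≈ 32.924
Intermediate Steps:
R = 1204
sqrt(R - 120) = sqrt(1204 - 120) = sqrt(1084) = 2*sqrt(271)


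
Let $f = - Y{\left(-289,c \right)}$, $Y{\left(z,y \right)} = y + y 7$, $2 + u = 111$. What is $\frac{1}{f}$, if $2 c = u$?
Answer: $- \frac{1}{436} \approx -0.0022936$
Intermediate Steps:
$u = 109$ ($u = -2 + 111 = 109$)
$c = \frac{109}{2}$ ($c = \frac{1}{2} \cdot 109 = \frac{109}{2} \approx 54.5$)
$Y{\left(z,y \right)} = 8 y$ ($Y{\left(z,y \right)} = y + 7 y = 8 y$)
$f = -436$ ($f = - \frac{8 \cdot 109}{2} = \left(-1\right) 436 = -436$)
$\frac{1}{f} = \frac{1}{-436} = - \frac{1}{436}$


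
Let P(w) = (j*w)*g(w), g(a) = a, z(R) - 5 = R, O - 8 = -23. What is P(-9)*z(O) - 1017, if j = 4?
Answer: -4257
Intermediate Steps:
O = -15 (O = 8 - 23 = -15)
z(R) = 5 + R
P(w) = 4*w² (P(w) = (4*w)*w = 4*w²)
P(-9)*z(O) - 1017 = (4*(-9)²)*(5 - 15) - 1017 = (4*81)*(-10) - 1017 = 324*(-10) - 1017 = -3240 - 1017 = -4257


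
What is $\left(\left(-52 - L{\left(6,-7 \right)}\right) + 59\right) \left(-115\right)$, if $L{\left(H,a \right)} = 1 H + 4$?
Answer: $345$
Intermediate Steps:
$L{\left(H,a \right)} = 4 + H$ ($L{\left(H,a \right)} = H + 4 = 4 + H$)
$\left(\left(-52 - L{\left(6,-7 \right)}\right) + 59\right) \left(-115\right) = \left(\left(-52 - \left(4 + 6\right)\right) + 59\right) \left(-115\right) = \left(\left(-52 - 10\right) + 59\right) \left(-115\right) = \left(-62 + 59\right) \left(-115\right) = \left(-3\right) \left(-115\right) = 345$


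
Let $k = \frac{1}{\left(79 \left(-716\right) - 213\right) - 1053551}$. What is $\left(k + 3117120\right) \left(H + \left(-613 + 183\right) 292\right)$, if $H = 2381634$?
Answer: $\frac{3904164952072720283}{555164} \approx 7.0325 \cdot 10^{12}$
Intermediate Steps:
$k = - \frac{1}{1110328}$ ($k = \frac{1}{\left(-56564 - 213\right) - 1053551} = \frac{1}{-56777 - 1053551} = \frac{1}{-1110328} = - \frac{1}{1110328} \approx -9.0063 \cdot 10^{-7}$)
$\left(k + 3117120\right) \left(H + \left(-613 + 183\right) 292\right) = \left(- \frac{1}{1110328} + 3117120\right) \left(2381634 + \left(-613 + 183\right) 292\right) = \frac{3461025615359 \left(2381634 - 125560\right)}{1110328} = \frac{3461025615359}{1110328} \cdot 2256074 = \frac{3904164952072720283}{555164}$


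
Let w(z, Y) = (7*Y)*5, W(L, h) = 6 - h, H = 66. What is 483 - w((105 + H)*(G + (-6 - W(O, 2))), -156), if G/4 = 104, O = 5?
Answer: 5943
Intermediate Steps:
G = 416 (G = 4*104 = 416)
w(z, Y) = 35*Y
483 - w((105 + H)*(G + (-6 - W(O, 2))), -156) = 483 - 35*(-156) = 483 - 1*(-5460) = 483 + 5460 = 5943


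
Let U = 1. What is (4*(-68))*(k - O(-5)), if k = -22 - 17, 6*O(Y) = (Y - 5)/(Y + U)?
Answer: 32164/3 ≈ 10721.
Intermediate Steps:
O(Y) = (-5 + Y)/(6*(1 + Y)) (O(Y) = ((Y - 5)/(Y + 1))/6 = ((-5 + Y)/(1 + Y))/6 = (-5 + Y)/(6*(1 + Y)))
k = -39
(4*(-68))*(k - O(-5)) = (4*(-68))*(-39 - (-5 - 5)/(6*(1 - 5))) = -272*(-39 - (-10)/(6*(-4))) = -272*(-39 - (-1)*(-10)/(6*4)) = -272*(-39 - 1*5/12) = -272*(-39 - 5/12) = -272*(-473/12) = 32164/3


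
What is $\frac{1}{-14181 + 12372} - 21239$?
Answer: $- \frac{38421352}{1809} \approx -21239.0$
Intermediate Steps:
$\frac{1}{-14181 + 12372} - 21239 = \frac{1}{-1809} - 21239 = - \frac{1}{1809} - 21239 = - \frac{38421352}{1809}$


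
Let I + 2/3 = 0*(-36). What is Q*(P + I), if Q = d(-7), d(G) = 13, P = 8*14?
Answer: 4342/3 ≈ 1447.3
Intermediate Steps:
I = -⅔ (I = -⅔ + 0*(-36) = -⅔ + 0 = -⅔ ≈ -0.66667)
P = 112
Q = 13
Q*(P + I) = 13*(112 - ⅔) = 13*(334/3) = 4342/3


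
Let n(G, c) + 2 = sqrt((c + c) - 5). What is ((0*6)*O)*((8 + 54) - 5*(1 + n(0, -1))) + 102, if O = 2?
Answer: 102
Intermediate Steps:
n(G, c) = -2 + sqrt(-5 + 2*c) (n(G, c) = -2 + sqrt((c + c) - 5) = -2 + sqrt(2*c - 5) = -2 + sqrt(-5 + 2*c))
((0*6)*O)*((8 + 54) - 5*(1 + n(0, -1))) + 102 = ((0*6)*2)*((8 + 54) - 5*(1 + (-2 + sqrt(-5 + 2*(-1))))) + 102 = (0*2)*(62 - 5*(1 + (-2 + sqrt(-5 - 2)))) + 102 = 0*(62 - 5*(1 + (-2 + sqrt(-7)))) + 102 = 0*(62 - 5*(1 + (-2 + I*sqrt(7)))) + 102 = 0*(62 - 5*(-1 + I*sqrt(7))) + 102 = 0*(62 + (5 - 5*I*sqrt(7))) + 102 = 0*(67 - 5*I*sqrt(7)) + 102 = 0 + 102 = 102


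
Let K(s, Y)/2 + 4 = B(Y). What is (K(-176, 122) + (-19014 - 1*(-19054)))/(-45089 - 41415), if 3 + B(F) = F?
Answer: -135/43252 ≈ -0.0031212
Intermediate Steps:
B(F) = -3 + F
K(s, Y) = -14 + 2*Y (K(s, Y) = -8 + 2*(-3 + Y) = -8 + (-6 + 2*Y) = -14 + 2*Y)
(K(-176, 122) + (-19014 - 1*(-19054)))/(-45089 - 41415) = ((-14 + 2*122) + (-19014 - 1*(-19054)))/(-45089 - 41415) = ((-14 + 244) + (-19014 + 19054))/(-86504) = (230 + 40)*(-1/86504) = 270*(-1/86504) = -135/43252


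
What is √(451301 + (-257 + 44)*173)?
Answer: 2*√103613 ≈ 643.78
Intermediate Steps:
√(451301 + (-257 + 44)*173) = √(451301 - 213*173) = √(451301 - 36849) = √414452 = 2*√103613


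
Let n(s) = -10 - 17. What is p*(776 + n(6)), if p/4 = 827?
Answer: 2477692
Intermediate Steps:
n(s) = -27
p = 3308 (p = 4*827 = 3308)
p*(776 + n(6)) = 3308*(776 - 27) = 3308*749 = 2477692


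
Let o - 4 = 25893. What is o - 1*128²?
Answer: 9513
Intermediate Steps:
o = 25897 (o = 4 + 25893 = 25897)
o - 1*128² = 25897 - 1*128² = 25897 - 1*16384 = 25897 - 16384 = 9513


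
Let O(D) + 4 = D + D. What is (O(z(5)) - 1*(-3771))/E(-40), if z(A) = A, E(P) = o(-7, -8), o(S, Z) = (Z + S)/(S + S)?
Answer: 17626/5 ≈ 3525.2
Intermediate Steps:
o(S, Z) = (S + Z)/(2*S) (o(S, Z) = (S + Z)/((2*S)) = (S + Z)*(1/(2*S)) = (S + Z)/(2*S))
E(P) = 15/14 (E(P) = (½)*(-7 - 8)/(-7) = (½)*(-⅐)*(-15) = 15/14)
O(D) = -4 + 2*D (O(D) = -4 + (D + D) = -4 + 2*D)
(O(z(5)) - 1*(-3771))/E(-40) = ((-4 + 2*5) - 1*(-3771))/(15/14) = ((-4 + 10) + 3771)*(14/15) = (6 + 3771)*(14/15) = 3777*(14/15) = 17626/5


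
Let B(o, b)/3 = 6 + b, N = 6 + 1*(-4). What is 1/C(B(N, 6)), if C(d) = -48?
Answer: -1/48 ≈ -0.020833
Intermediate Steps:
N = 2 (N = 6 - 4 = 2)
B(o, b) = 18 + 3*b (B(o, b) = 3*(6 + b) = 18 + 3*b)
1/C(B(N, 6)) = 1/(-48) = -1/48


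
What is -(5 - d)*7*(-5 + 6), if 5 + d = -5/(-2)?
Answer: -105/2 ≈ -52.500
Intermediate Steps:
d = -5/2 (d = -5 - 5/(-2) = -5 - 5*(-½) = -5 + 5/2 = -5/2 ≈ -2.5000)
-(5 - d)*7*(-5 + 6) = -(5 - 1*(-5/2))*7*(-5 + 6) = -(5 + 5/2)*7 = -(15/2)*7 = -105/2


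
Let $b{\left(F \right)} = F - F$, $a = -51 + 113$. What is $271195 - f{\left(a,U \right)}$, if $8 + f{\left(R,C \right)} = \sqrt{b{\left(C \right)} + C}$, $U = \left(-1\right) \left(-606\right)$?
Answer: $271203 - \sqrt{606} \approx 2.7118 \cdot 10^{5}$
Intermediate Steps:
$U = 606$
$a = 62$
$b{\left(F \right)} = 0$
$f{\left(R,C \right)} = -8 + \sqrt{C}$ ($f{\left(R,C \right)} = -8 + \sqrt{0 + C} = -8 + \sqrt{C}$)
$271195 - f{\left(a,U \right)} = 271195 - \left(-8 + \sqrt{606}\right) = 271195 + \left(8 - \sqrt{606}\right) = 271203 - \sqrt{606}$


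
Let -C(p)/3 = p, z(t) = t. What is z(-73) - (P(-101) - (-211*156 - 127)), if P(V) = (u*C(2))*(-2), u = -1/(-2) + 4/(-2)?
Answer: -33098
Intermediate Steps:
C(p) = -3*p
u = -3/2 (u = -1*(-1/2) + 4*(-1/2) = 1/2 - 2 = -3/2 ≈ -1.5000)
P(V) = -18 (P(V) = -(-9)*2/2*(-2) = -3/2*(-6)*(-2) = 9*(-2) = -18)
z(-73) - (P(-101) - (-211*156 - 127)) = -73 - (-18 - (-211*156 - 127)) = -73 - (-18 - (-32916 - 127)) = -73 - (-18 - 1*(-33043)) = -73 - (-18 + 33043) = -73 - 1*33025 = -73 - 33025 = -33098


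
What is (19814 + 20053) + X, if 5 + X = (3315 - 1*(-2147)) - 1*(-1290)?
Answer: 46614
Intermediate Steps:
X = 6747 (X = -5 + ((3315 - 1*(-2147)) - 1*(-1290)) = -5 + ((3315 + 2147) + 1290) = -5 + (5462 + 1290) = -5 + 6752 = 6747)
(19814 + 20053) + X = (19814 + 20053) + 6747 = 39867 + 6747 = 46614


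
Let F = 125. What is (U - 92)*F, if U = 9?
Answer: -10375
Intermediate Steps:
(U - 92)*F = (9 - 92)*125 = -83*125 = -10375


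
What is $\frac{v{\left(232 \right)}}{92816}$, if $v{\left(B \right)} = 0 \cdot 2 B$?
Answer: $0$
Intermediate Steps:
$v{\left(B \right)} = 0$ ($v{\left(B \right)} = 0 B = 0$)
$\frac{v{\left(232 \right)}}{92816} = \frac{0}{92816} = 0 \cdot \frac{1}{92816} = 0$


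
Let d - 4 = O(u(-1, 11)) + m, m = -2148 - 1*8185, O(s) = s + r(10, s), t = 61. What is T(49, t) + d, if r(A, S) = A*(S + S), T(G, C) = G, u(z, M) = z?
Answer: -10301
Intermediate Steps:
r(A, S) = 2*A*S (r(A, S) = A*(2*S) = 2*A*S)
O(s) = 21*s (O(s) = s + 2*10*s = s + 20*s = 21*s)
m = -10333 (m = -2148 - 8185 = -10333)
d = -10350 (d = 4 + (21*(-1) - 10333) = 4 + (-21 - 10333) = 4 - 10354 = -10350)
T(49, t) + d = 49 - 10350 = -10301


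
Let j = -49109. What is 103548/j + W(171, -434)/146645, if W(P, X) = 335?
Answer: -3033668989/1440317861 ≈ -2.1063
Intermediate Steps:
103548/j + W(171, -434)/146645 = 103548/(-49109) + 335/146645 = 103548*(-1/49109) + 335*(1/146645) = -103548/49109 + 67/29329 = -3033668989/1440317861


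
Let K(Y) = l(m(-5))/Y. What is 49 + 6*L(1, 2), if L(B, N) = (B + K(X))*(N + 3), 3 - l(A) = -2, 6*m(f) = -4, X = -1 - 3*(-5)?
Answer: 628/7 ≈ 89.714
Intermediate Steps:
X = 14 (X = -1 + 15 = 14)
m(f) = -2/3 (m(f) = (1/6)*(-4) = -2/3)
l(A) = 5 (l(A) = 3 - 1*(-2) = 3 + 2 = 5)
K(Y) = 5/Y
L(B, N) = (3 + N)*(5/14 + B) (L(B, N) = (B + 5/14)*(N + 3) = (B + 5*(1/14))*(3 + N) = (B + 5/14)*(3 + N) = (5/14 + B)*(3 + N) = (3 + N)*(5/14 + B))
49 + 6*L(1, 2) = 49 + 6*(15/14 + 3*1 + (5/14)*2 + 1*2) = 49 + 6*(15/14 + 3 + 5/7 + 2) = 49 + 6*(95/14) = 49 + 285/7 = 628/7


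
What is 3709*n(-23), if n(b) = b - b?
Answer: 0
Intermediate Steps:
n(b) = 0
3709*n(-23) = 3709*0 = 0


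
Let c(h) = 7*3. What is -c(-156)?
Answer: -21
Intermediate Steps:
c(h) = 21
-c(-156) = -1*21 = -21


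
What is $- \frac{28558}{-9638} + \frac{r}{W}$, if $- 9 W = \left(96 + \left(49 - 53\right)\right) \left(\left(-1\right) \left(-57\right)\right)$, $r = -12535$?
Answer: $\frac{8964269}{366244} \approx 24.476$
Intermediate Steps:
$W = - \frac{1748}{3}$ ($W = - \frac{\left(96 + \left(49 - 53\right)\right) \left(\left(-1\right) \left(-57\right)\right)}{9} = - \frac{\left(96 + \left(49 - 53\right)\right) 57}{9} = - \frac{\left(96 - 4\right) 57}{9} = - \frac{92 \cdot 57}{9} = \left(- \frac{1}{9}\right) 5244 = - \frac{1748}{3} \approx -582.67$)
$- \frac{28558}{-9638} + \frac{r}{W} = - \frac{28558}{-9638} - \frac{12535}{- \frac{1748}{3}} = \left(-28558\right) \left(- \frac{1}{9638}\right) - - \frac{1635}{76} = \frac{14279}{4819} + \frac{1635}{76} = \frac{8964269}{366244}$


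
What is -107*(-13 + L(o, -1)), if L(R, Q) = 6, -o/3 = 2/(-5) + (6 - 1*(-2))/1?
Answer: 749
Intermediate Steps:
o = -114/5 (o = -3*(2/(-5) + (6 - 1*(-2))/1) = -3*(2*(-⅕) + (6 + 2)*1) = -3*(-⅖ + 8*1) = -3*(-⅖ + 8) = -3*38/5 = -114/5 ≈ -22.800)
-107*(-13 + L(o, -1)) = -107*(-13 + 6) = -107*(-7) = 749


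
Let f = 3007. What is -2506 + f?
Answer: 501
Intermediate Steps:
-2506 + f = -2506 + 3007 = 501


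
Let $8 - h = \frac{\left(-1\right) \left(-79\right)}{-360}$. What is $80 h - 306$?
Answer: $\frac{3164}{9} \approx 351.56$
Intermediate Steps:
$h = \frac{2959}{360}$ ($h = 8 - \frac{\left(-1\right) \left(-79\right)}{-360} = 8 - 79 \left(- \frac{1}{360}\right) = 8 - - \frac{79}{360} = 8 + \frac{79}{360} = \frac{2959}{360} \approx 8.2195$)
$80 h - 306 = 80 \cdot \frac{2959}{360} - 306 = \frac{5918}{9} - 306 = \frac{3164}{9}$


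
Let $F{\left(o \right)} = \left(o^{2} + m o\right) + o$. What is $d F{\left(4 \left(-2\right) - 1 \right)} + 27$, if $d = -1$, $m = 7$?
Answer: $18$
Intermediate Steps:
$F{\left(o \right)} = o^{2} + 8 o$ ($F{\left(o \right)} = \left(o^{2} + 7 o\right) + o = o^{2} + 8 o$)
$d F{\left(4 \left(-2\right) - 1 \right)} + 27 = - \left(4 \left(-2\right) - 1\right) \left(8 + \left(4 \left(-2\right) - 1\right)\right) + 27 = - \left(-8 - 1\right) \left(8 - 9\right) + 27 = - \left(-9\right) \left(8 - 9\right) + 27 = - \left(-9\right) \left(-1\right) + 27 = \left(-1\right) 9 + 27 = -9 + 27 = 18$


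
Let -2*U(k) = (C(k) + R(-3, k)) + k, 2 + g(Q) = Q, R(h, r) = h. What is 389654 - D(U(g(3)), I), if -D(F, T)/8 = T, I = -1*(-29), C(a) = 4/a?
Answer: 389886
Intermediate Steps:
g(Q) = -2 + Q
U(k) = 3/2 - 2/k - k/2 (U(k) = -((4/k - 3) + k)/2 = -((-3 + 4/k) + k)/2 = -(-3 + k + 4/k)/2 = 3/2 - 2/k - k/2)
I = 29
D(F, T) = -8*T
389654 - D(U(g(3)), I) = 389654 - (-8)*29 = 389654 - 1*(-232) = 389654 + 232 = 389886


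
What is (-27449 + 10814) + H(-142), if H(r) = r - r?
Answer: -16635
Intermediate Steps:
H(r) = 0
(-27449 + 10814) + H(-142) = (-27449 + 10814) + 0 = -16635 + 0 = -16635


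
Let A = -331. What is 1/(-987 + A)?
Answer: -1/1318 ≈ -0.00075873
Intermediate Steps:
1/(-987 + A) = 1/(-987 - 331) = 1/(-1318) = -1/1318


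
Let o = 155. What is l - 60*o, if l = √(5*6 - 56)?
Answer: -9300 + I*√26 ≈ -9300.0 + 5.099*I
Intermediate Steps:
l = I*√26 (l = √(30 - 56) = √(-26) = I*√26 ≈ 5.099*I)
l - 60*o = I*√26 - 60*155 = I*√26 - 9300 = -9300 + I*√26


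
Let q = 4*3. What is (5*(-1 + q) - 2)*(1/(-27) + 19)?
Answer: 27136/27 ≈ 1005.0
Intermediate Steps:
q = 12
(5*(-1 + q) - 2)*(1/(-27) + 19) = (5*(-1 + 12) - 2)*(1/(-27) + 19) = (5*11 - 2)*(-1/27 + 19) = (55 - 2)*(512/27) = 53*(512/27) = 27136/27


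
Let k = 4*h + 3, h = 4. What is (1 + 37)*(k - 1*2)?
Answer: 646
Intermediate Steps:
k = 19 (k = 4*4 + 3 = 16 + 3 = 19)
(1 + 37)*(k - 1*2) = (1 + 37)*(19 - 1*2) = 38*(19 - 2) = 38*17 = 646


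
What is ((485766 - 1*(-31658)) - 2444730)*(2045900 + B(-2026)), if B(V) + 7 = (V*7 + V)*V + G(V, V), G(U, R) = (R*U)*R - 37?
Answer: 15960387775459472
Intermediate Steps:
G(U, R) = -37 + U*R² (G(U, R) = U*R² - 37 = -37 + U*R²)
B(V) = -44 + V³ + 8*V² (B(V) = -7 + ((V*7 + V)*V + (-37 + V*V²)) = -7 + ((7*V + V)*V + (-37 + V³)) = -7 + ((8*V)*V + (-37 + V³)) = -7 + (8*V² + (-37 + V³)) = -7 + (-37 + V³ + 8*V²) = -44 + V³ + 8*V²)
((485766 - 1*(-31658)) - 2444730)*(2045900 + B(-2026)) = ((485766 - 1*(-31658)) - 2444730)*(2045900 + (-44 + (-2026)³ + 8*(-2026)²)) = ((485766 + 31658) - 2444730)*(2045900 + (-44 - 8316073576 + 8*4104676)) = (517424 - 2444730)*(2045900 + (-44 - 8316073576 + 32837408)) = -1927306*(2045900 - 8283236212) = -1927306*(-8281190312) = 15960387775459472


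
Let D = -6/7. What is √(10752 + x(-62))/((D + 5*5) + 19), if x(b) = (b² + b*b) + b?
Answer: 21*√2042/302 ≈ 3.1422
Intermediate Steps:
D = -6/7 (D = -6*⅐ = -6/7 ≈ -0.85714)
x(b) = b + 2*b² (x(b) = (b² + b²) + b = 2*b² + b = b + 2*b²)
√(10752 + x(-62))/((D + 5*5) + 19) = √(10752 - 62*(1 + 2*(-62)))/((-6/7 + 5*5) + 19) = √(10752 - 62*(1 - 124))/((-6/7 + 25) + 19) = √(10752 - 62*(-123))/(169/7 + 19) = √(10752 + 7626)/(302/7) = 7*√18378/302 = 7*(3*√2042)/302 = 21*√2042/302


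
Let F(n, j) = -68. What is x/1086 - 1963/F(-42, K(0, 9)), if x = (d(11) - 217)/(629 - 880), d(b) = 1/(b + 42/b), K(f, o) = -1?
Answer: 43610737157/1510671612 ≈ 28.868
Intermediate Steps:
x = 35360/40913 (x = (11/(42 + 11²) - 217)/(629 - 880) = (11/(42 + 121) - 217)/(-251) = (11/163 - 217)*(-1/251) = -35360/163*(-1/251) = 35360/40913 ≈ 0.86427)
x/1086 - 1963/F(-42, K(0, 9)) = (35360/40913)/1086 - 1963/(-68) = (35360/40913)*(1/1086) - 1963*(-1/68) = 17680/22215759 + 1963/68 = 43610737157/1510671612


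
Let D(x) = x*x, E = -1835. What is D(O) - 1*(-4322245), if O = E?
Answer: 7689470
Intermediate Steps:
O = -1835
D(x) = x²
D(O) - 1*(-4322245) = (-1835)² - 1*(-4322245) = 3367225 + 4322245 = 7689470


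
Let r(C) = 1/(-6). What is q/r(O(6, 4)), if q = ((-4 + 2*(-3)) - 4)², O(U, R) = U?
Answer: -1176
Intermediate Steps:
r(C) = -⅙
q = 196 (q = ((-4 - 6) - 4)² = (-10 - 4)² = (-14)² = 196)
q/r(O(6, 4)) = 196/(-⅙) = 196*(-6) = -1176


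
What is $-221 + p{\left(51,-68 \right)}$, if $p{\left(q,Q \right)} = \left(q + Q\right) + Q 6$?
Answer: $-646$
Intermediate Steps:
$p{\left(q,Q \right)} = q + 7 Q$ ($p{\left(q,Q \right)} = \left(Q + q\right) + 6 Q = q + 7 Q$)
$-221 + p{\left(51,-68 \right)} = -221 + \left(51 + 7 \left(-68\right)\right) = -221 + \left(51 - 476\right) = -221 - 425 = -646$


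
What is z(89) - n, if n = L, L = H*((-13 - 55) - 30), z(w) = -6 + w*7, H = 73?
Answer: 7771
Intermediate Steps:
z(w) = -6 + 7*w
L = -7154 (L = 73*((-13 - 55) - 30) = 73*(-68 - 30) = 73*(-98) = -7154)
n = -7154
z(89) - n = (-6 + 7*89) - 1*(-7154) = (-6 + 623) + 7154 = 617 + 7154 = 7771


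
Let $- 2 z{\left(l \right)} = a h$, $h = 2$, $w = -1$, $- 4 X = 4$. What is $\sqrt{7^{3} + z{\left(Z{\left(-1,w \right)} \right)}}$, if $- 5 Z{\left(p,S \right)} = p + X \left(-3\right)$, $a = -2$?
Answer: $\sqrt{345} \approx 18.574$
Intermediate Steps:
$X = -1$ ($X = \left(- \frac{1}{4}\right) 4 = -1$)
$Z{\left(p,S \right)} = - \frac{3}{5} - \frac{p}{5}$ ($Z{\left(p,S \right)} = - \frac{p - -3}{5} = - \frac{p + 3}{5} = - \frac{3 + p}{5} = - \frac{3}{5} - \frac{p}{5}$)
$z{\left(l \right)} = 2$ ($z{\left(l \right)} = - \frac{\left(-2\right) 2}{2} = \left(- \frac{1}{2}\right) \left(-4\right) = 2$)
$\sqrt{7^{3} + z{\left(Z{\left(-1,w \right)} \right)}} = \sqrt{7^{3} + 2} = \sqrt{343 + 2} = \sqrt{345}$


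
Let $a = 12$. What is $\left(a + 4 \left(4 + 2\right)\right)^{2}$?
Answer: $1296$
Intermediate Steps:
$\left(a + 4 \left(4 + 2\right)\right)^{2} = \left(12 + 4 \left(4 + 2\right)\right)^{2} = \left(12 + 4 \cdot 6\right)^{2} = \left(12 + 24\right)^{2} = 36^{2} = 1296$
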